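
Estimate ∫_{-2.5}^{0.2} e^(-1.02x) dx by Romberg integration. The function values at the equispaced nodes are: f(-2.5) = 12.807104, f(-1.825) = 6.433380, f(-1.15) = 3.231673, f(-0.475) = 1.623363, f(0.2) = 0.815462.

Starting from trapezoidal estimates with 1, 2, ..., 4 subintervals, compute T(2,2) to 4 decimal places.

11.7586

T(0,0) (trapezoid, 1 panel, h=2.7000): 18.390464
T(1,0) (trapezoid, 2 panels, h=1.3500): 13.557991
T(2,0) (trapezoid, 4 panels, h=0.6750): 12.217297
T(1,1) = 13.557991 + (13.557991 − 18.390464)/3 = 11.947167
T(2,1) = 12.217297 + (12.217297 − 13.557991)/3 = 11.770399
T(2,2) = 11.770399 + (11.770399 − 11.947167)/15 = 11.758614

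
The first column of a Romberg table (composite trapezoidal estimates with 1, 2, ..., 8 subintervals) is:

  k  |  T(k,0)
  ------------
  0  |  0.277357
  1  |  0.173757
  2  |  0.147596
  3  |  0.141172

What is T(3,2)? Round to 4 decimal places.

T(2,1) = 0.147596 + (0.147596 − 0.173757)/3 = 0.138876
T(3,1) = 0.141172 + (0.141172 − 0.147596)/3 = 0.139031
T(3,2) = (16·0.139031 − 0.138876) / 15 = 0.139041
(Column j=1 coincides with Simpson's rule on the same nodes.)

0.1390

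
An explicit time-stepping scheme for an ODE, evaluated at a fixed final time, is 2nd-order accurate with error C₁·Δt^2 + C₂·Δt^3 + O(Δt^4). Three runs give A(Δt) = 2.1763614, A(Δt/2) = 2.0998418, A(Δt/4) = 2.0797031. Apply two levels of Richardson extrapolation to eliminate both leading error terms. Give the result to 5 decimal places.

First eliminate the Δt^2 term (factor 2^2 = 4):
  B₁ = (4·2.0998418 − 2.1763614)/3 = 2.0743353
  B₂ = (4·2.0797031 − 2.0998418)/3 = 2.0729902
Then eliminate the Δt^3 term (factor 2^3 = 8):
  (8·2.0729902 − 2.0743353)/7 = 2.0727980

2.07280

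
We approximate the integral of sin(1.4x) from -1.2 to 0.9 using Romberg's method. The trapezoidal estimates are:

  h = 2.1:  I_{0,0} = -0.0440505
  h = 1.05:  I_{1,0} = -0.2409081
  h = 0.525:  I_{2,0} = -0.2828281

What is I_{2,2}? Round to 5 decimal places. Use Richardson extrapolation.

-0.29615

I_{1,1} = (4·(-0.2409081) − (-0.0440505)) / 3 = -0.3065273
I_{2,1} = (4·(-0.2828281) − (-0.2409081)) / 3 = -0.2968014
I_{2,2} = -0.2968014 + (-0.2968014 − (-0.3065273))/15 = -0.2961530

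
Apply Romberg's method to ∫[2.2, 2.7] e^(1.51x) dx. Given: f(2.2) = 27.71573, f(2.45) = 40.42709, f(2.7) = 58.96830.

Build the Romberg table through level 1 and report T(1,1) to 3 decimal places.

T(0,0) (trapezoid, 1 panel, h=0.5000): 21.67101
T(1,0) (trapezoid, 2 panels, h=0.2500): 20.94228
T(1,1) = 20.94228 + (20.94228 − 21.67101)/3 = 20.69937

20.699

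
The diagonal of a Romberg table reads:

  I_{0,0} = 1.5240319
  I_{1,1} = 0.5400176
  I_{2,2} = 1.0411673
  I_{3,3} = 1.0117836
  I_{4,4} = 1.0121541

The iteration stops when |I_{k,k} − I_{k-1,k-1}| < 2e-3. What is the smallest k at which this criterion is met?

|I_{1,1} − I_{0,0}| = 0.9840143 ≥ 2e-3
|I_{2,2} − I_{1,1}| = 0.5011497 ≥ 2e-3
|I_{3,3} − I_{2,2}| = 0.0293837 ≥ 2e-3
|I_{4,4} − I_{3,3}| = 0.0003705 < 2e-3

k = 4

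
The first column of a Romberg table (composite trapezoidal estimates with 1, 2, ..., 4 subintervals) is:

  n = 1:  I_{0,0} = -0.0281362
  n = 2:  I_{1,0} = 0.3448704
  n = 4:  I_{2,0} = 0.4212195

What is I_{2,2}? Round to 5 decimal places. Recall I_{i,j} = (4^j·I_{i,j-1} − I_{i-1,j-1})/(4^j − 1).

I_{1,1} = (4·0.3448704 − (-0.0281362)) / 3 = 0.4692059
I_{2,1} = 0.4212195 + (0.4212195 − 0.3448704)/3 = 0.4466692
I_{2,2} = 0.4466692 + (0.4466692 − 0.4692059)/15 = 0.4451668
(Column j=1 coincides with Simpson's rule on the same nodes.)

0.44517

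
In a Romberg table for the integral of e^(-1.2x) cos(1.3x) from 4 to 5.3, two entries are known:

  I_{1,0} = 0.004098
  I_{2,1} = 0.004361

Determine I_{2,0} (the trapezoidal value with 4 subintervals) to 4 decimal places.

0.0043

From I_{2,1} = (4·I_{2,0} − I_{1,0})/3, solve for I_{2,0}:
4·I_{2,0} = 3·0.004361 + 0.004098 = 0.017181
I_{2,0} = 0.004295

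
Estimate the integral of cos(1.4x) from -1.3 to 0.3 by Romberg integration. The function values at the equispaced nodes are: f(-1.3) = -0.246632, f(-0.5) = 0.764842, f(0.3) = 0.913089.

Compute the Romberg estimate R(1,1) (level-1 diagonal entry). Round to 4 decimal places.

R(0,0) (trapezoid, 1 panel, h=1.6000): 0.533166
R(1,0) (trapezoid, 2 panels, h=0.8000): 0.878456
R(1,1) = 0.878456 + (0.878456 − 0.533166)/3 = 0.993553

0.9936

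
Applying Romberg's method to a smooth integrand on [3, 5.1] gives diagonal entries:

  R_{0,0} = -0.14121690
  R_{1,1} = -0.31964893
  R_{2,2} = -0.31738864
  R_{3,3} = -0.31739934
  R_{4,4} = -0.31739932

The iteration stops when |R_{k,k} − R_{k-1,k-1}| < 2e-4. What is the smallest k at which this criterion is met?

k = 3

|R_{1,1} − R_{0,0}| = 0.17843203 ≥ 2e-4
|R_{2,2} − R_{1,1}| = 0.00226029 ≥ 2e-4
|R_{3,3} − R_{2,2}| = 0.00001070 < 2e-4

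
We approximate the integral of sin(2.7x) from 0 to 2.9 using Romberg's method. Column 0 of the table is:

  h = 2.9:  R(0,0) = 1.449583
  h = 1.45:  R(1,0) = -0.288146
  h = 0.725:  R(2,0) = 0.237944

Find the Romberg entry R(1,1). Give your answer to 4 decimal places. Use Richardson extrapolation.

R(1,1) = (4·(-0.288146) − 1.449583) / 3 = -0.867389

-0.8674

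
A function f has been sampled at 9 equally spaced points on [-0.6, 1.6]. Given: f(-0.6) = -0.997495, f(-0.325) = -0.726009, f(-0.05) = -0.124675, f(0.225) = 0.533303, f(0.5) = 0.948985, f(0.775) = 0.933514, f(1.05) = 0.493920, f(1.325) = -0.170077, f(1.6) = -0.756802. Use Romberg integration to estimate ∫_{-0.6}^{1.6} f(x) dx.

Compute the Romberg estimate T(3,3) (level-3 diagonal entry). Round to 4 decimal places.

0.2900

T(0,0) (trapezoid, 1 panel, h=2.2000): -1.929727
T(1,0) (trapezoid, 2 panels, h=1.1000): 0.079020
T(2,0) (trapezoid, 4 panels, h=0.5500): 0.242595
T(3,0) (trapezoid, 8 panels, h=0.2750): 0.278248
T(1,1) = 0.079020 + (0.079020 − (-1.929727))/3 = 0.748602
T(2,1) = 0.242595 + (0.242595 − 0.079020)/3 = 0.297120
T(3,1) = 0.278248 + (0.278248 − 0.242595)/3 = 0.290132
T(2,2) = 0.297120 + (0.297120 − 0.748602)/15 = 0.267021
T(3,2) = 0.290132 + (0.290132 − 0.297120)/15 = 0.289666
T(3,3) = 0.289666 + (0.289666 − 0.267021)/63 = 0.290025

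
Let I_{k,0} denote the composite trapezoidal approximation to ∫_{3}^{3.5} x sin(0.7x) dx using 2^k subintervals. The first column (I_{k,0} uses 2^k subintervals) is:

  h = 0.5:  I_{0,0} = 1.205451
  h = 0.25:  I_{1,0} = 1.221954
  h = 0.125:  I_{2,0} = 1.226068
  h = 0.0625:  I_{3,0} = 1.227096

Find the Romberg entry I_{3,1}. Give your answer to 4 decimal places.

1.2274

Richardson extrapolation on the trapezoidal column (denominator 4−1=3):
I_{3,1} = 1.227096 + (1.227096 − 1.226068)/3 = 1.227439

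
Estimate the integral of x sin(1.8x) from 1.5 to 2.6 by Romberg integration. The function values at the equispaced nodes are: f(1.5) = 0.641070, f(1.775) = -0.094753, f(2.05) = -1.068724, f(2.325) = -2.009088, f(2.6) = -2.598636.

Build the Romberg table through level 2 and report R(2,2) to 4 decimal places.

R(0,0) (trapezoid, 1 panel, h=1.1000): -1.076661
R(1,0) (trapezoid, 2 panels, h=0.5500): -1.126129
R(2,0) (trapezoid, 4 panels, h=0.2750): -1.141621
R(1,1) = -1.126129 + (-1.126129 − (-1.076661))/3 = -1.142618
R(2,1) = -1.141621 + (-1.141621 − (-1.126129))/3 = -1.146785
R(2,2) = -1.146785 + (-1.146785 − (-1.142618))/15 = -1.147063

-1.1471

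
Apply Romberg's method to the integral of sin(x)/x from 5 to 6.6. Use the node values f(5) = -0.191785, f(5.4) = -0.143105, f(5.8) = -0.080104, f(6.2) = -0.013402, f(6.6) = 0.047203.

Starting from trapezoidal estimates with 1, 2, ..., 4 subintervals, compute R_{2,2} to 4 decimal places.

R_{0,0} (trapezoid, 1 panel, h=1.6000): -0.115666
R_{1,0} (trapezoid, 2 panels, h=0.8000): -0.121916
R_{2,0} (trapezoid, 4 panels, h=0.4000): -0.123561
R_{1,1} = -0.121916 + (-0.121916 − (-0.115666))/3 = -0.123999
R_{2,1} = -0.123561 + (-0.123561 − (-0.121916))/3 = -0.124109
R_{2,2} = -0.124109 + (-0.124109 − (-0.123999))/15 = -0.124116

-0.1241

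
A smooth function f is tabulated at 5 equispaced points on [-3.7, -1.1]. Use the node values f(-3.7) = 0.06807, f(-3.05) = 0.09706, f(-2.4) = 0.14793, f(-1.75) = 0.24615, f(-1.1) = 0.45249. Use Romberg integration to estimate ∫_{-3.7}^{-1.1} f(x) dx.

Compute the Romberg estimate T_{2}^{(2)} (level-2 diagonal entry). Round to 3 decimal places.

T_{0}^{(0)} (trapezoid, 1 panel, h=2.6000): 0.67673
T_{1}^{(0)} (trapezoid, 2 panels, h=1.3000): 0.53067
T_{2}^{(0)} (trapezoid, 4 panels, h=0.6500): 0.48842
T_{1}^{(1)} = 0.53067 + (0.53067 − 0.67673)/3 = 0.48198
T_{2}^{(1)} = 0.48842 + (0.48842 − 0.53067)/3 = 0.47434
T_{2}^{(2)} = 0.47434 + (0.47434 − 0.48198)/15 = 0.47383

0.474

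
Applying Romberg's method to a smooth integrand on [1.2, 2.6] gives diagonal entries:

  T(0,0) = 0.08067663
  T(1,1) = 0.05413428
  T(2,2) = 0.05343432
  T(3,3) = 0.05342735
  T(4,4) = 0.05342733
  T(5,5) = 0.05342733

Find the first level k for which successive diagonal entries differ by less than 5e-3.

k = 2

|T(1,1) − T(0,0)| = 0.02654235 ≥ 5e-3
|T(2,2) − T(1,1)| = 0.00069996 < 5e-3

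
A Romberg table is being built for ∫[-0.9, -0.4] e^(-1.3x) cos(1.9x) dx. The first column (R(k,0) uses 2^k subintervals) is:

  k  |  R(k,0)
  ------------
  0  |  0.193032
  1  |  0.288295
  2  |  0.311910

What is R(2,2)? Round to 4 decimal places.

Richardson extrapolation on the trapezoidal column (denominator 4−1=3):
R(1,1) = 0.288295 + (0.288295 − 0.193032)/3 = 0.320049
R(2,1) = 0.311910 + (0.311910 − 0.288295)/3 = 0.319782
R(2,2) = 0.319782 + (0.319782 − 0.320049)/15 = 0.319764

0.3198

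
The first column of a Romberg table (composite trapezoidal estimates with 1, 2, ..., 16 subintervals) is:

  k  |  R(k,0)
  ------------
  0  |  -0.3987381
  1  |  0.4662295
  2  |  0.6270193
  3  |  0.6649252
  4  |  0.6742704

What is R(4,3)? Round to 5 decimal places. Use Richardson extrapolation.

0.67737

Richardson extrapolation on the trapezoidal column (denominator 4−1=3):
R(2,1) = (4·0.6270193 − 0.4662295) / 3 = 0.6806159
R(3,1) = 0.6649252 + (0.6649252 − 0.6270193)/3 = 0.6775605
R(4,1) = 0.6742704 + (0.6742704 − 0.6649252)/3 = 0.6773855
R(3,2) = 0.6775605 + (0.6775605 − 0.6806159)/15 = 0.6773568
R(4,2) = 0.6773855 + (0.6773855 − 0.6775605)/15 = 0.6773738
R(4,3) = 0.6773738 + (0.6773738 − 0.6773568)/63 = 0.6773741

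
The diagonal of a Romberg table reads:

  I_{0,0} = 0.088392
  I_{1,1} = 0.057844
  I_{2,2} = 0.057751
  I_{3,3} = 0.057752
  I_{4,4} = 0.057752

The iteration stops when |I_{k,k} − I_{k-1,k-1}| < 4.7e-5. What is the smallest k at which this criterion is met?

k = 3

|I_{1,1} − I_{0,0}| = 0.030548 ≥ 4.7e-5
|I_{2,2} − I_{1,1}| = 0.000093 ≥ 4.7e-5
|I_{3,3} − I_{2,2}| = 0.000001 < 4.7e-5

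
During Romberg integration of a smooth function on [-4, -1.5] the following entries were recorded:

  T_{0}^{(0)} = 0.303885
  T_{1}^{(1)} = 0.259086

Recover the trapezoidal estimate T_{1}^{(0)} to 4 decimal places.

From T_{1}^{(1)} = (4·T_{1}^{(0)} − T_{0}^{(0)})/3, solve for T_{1}^{(0)}:
4·T_{1}^{(0)} = 3·0.259086 + 0.303885 = 1.081143
T_{1}^{(0)} = 0.270286

0.2703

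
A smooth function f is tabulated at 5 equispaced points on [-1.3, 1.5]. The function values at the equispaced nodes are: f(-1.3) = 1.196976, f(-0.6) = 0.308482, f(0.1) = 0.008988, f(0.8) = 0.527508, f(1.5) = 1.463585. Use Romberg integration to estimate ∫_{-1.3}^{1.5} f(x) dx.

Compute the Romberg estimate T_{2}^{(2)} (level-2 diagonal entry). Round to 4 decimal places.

1.4150

T_{0}^{(0)} (trapezoid, 1 panel, h=2.8000): 3.724785
T_{1}^{(0)} (trapezoid, 2 panels, h=1.4000): 1.874976
T_{2}^{(0)} (trapezoid, 4 panels, h=0.7000): 1.522681
T_{1}^{(1)} = 1.874976 + (1.874976 − 3.724785)/3 = 1.258373
T_{2}^{(1)} = 1.522681 + (1.522681 − 1.874976)/3 = 1.405249
T_{2}^{(2)} = 1.405249 + (1.405249 − 1.258373)/15 = 1.415041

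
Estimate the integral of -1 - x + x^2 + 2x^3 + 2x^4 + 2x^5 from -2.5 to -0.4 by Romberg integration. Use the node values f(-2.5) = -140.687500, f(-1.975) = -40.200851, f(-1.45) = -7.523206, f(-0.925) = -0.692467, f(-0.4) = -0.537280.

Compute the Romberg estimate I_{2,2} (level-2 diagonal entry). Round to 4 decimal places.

I_{0,0} (trapezoid, 1 panel, h=2.1000): -148.286019
I_{1,0} (trapezoid, 2 panels, h=1.0500): -82.042376
I_{2,0} (trapezoid, 4 panels, h=0.5250): -62.490180
I_{1,1} = -82.042376 + (-82.042376 − (-148.286019))/3 = -59.961162
I_{2,1} = -62.490180 + (-62.490180 − (-82.042376))/3 = -55.972781
I_{2,2} = -55.972781 + (-55.972781 − (-59.961162))/15 = -55.706889

-55.7069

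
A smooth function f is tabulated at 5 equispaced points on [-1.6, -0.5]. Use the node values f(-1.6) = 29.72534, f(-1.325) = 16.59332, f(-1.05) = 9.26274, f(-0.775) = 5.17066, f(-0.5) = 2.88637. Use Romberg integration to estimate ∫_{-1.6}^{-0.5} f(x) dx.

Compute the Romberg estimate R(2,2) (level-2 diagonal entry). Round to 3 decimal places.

R(0,0) (trapezoid, 1 panel, h=1.1000): 17.93644
R(1,0) (trapezoid, 2 panels, h=0.5500): 14.06273
R(2,0) (trapezoid, 4 panels, h=0.2750): 13.01646
R(1,1) = 14.06273 + (14.06273 − 17.93644)/3 = 12.77149
R(2,1) = 13.01646 + (13.01646 − 14.06273)/3 = 12.66770
R(2,2) = 12.66770 + (12.66770 − 12.77149)/15 = 12.66078

12.661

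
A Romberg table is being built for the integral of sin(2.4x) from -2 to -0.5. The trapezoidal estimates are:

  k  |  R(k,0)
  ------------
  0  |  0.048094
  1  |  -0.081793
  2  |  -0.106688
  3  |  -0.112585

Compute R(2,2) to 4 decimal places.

-0.1143

Richardson extrapolation on the trapezoidal column (denominator 4−1=3):
R(1,1) = -0.081793 + (-0.081793 − 0.048094)/3 = -0.125089
R(2,1) = -0.106688 + (-0.106688 − (-0.081793))/3 = -0.114986
R(2,2) = -0.114986 + (-0.114986 − (-0.125089))/15 = -0.114312
(Column j=1 coincides with Simpson's rule on the same nodes.)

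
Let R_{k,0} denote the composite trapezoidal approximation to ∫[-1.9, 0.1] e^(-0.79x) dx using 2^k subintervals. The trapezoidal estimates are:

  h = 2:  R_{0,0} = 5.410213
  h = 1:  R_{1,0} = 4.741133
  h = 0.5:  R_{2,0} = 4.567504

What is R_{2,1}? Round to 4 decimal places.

4.5096

R_{2,1} = 4.567504 + (4.567504 − 4.741133)/3 = 4.509628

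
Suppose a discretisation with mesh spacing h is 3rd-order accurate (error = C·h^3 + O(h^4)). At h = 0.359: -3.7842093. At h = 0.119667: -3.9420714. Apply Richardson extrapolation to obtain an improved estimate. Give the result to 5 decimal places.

-3.94814

The leading error scales as h^3; refining by a factor of 3 reduces it by 3^3 = 27.
Extrapolated value = (27·A(h/3) − A(h)) / (27 − 1)
= (27·(-3.9420714) − (-3.7842093)) / 26
= -102.6517185 / 26 = -3.9481430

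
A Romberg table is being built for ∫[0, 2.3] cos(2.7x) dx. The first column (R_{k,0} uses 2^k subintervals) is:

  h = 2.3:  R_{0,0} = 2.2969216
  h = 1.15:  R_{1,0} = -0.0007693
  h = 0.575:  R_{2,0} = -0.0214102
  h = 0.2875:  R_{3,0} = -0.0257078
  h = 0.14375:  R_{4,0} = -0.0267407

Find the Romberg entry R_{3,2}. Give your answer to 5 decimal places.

-0.02706

R_{2,1} = (4·(-0.0214102) − (-0.0007693)) / 3 = -0.0282905
R_{3,1} = (4·(-0.0257078) − (-0.0214102)) / 3 = -0.0271403
R_{3,2} = -0.0271403 + (-0.0271403 − (-0.0282905))/15 = -0.0270636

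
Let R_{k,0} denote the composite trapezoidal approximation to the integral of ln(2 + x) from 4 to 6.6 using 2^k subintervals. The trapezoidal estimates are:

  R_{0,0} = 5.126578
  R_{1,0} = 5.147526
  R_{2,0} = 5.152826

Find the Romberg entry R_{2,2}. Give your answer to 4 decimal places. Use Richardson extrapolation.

5.1546

Richardson extrapolation on the trapezoidal column (denominator 4−1=3):
R_{1,1} = 5.147526 + (5.147526 − 5.126578)/3 = 5.154509
R_{2,1} = (4·5.152826 − 5.147526) / 3 = 5.154593
R_{2,2} = 5.154593 + (5.154593 − 5.154509)/15 = 5.154599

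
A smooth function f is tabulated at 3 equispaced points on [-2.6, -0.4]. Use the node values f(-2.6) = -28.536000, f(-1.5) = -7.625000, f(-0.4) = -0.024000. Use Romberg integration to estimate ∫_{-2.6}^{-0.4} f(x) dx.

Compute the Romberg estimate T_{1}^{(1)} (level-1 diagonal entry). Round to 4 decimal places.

T_{0}^{(0)} (trapezoid, 1 panel, h=2.2000): -31.416000
T_{1}^{(0)} (trapezoid, 2 panels, h=1.1000): -24.095500
T_{1}^{(1)} = -24.095500 + (-24.095500 − (-31.416000))/3 = -21.655333

-21.6553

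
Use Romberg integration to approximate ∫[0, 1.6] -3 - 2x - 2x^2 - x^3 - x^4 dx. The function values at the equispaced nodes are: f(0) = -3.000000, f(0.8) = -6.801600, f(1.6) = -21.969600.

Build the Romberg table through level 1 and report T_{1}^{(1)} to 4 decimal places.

T_{0}^{(0)} (trapezoid, 1 panel, h=1.6000): -19.975680
T_{1}^{(0)} (trapezoid, 2 panels, h=0.8000): -15.429120
T_{1}^{(1)} = -15.429120 + (-15.429120 − (-19.975680))/3 = -13.913600

-13.9136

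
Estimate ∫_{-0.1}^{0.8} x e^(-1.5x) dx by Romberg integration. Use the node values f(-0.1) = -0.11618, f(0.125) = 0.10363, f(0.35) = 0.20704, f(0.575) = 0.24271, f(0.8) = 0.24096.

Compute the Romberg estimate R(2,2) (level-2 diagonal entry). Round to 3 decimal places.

0.144

R(0,0) (trapezoid, 1 panel, h=0.9000): 0.05615
R(1,0) (trapezoid, 2 panels, h=0.4500): 0.12124
R(2,0) (trapezoid, 4 panels, h=0.2250): 0.13855
R(1,1) = 0.12124 + (0.12124 − 0.05615)/3 = 0.14294
R(2,1) = 0.13855 + (0.13855 − 0.12124)/3 = 0.14432
R(2,2) = 0.14432 + (0.14432 − 0.14294)/15 = 0.14441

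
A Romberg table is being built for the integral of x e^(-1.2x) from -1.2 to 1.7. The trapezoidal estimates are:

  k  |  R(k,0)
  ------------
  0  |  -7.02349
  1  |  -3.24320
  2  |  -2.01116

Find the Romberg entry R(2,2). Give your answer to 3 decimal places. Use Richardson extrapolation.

Richardson extrapolation on the trapezoidal column (denominator 4−1=3):
R(1,1) = (4·(-3.24320) − (-7.02349)) / 3 = -1.98310
R(2,1) = -2.01116 + (-2.01116 − (-3.24320))/3 = -1.60048
R(2,2) = -1.60048 + (-1.60048 − (-1.98310))/15 = -1.57497

-1.575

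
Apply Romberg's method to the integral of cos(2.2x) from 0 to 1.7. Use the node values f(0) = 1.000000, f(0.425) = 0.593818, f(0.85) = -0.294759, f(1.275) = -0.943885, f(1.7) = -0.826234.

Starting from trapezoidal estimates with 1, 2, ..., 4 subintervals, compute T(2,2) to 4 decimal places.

-0.2554

T(0,0) (trapezoid, 1 panel, h=1.7000): 0.147701
T(1,0) (trapezoid, 2 panels, h=0.8500): -0.176695
T(2,0) (trapezoid, 4 panels, h=0.4250): -0.237126
T(1,1) = -0.176695 + (-0.176695 − 0.147701)/3 = -0.284827
T(2,1) = -0.237126 + (-0.237126 − (-0.176695))/3 = -0.257270
T(2,2) = -0.257270 + (-0.257270 − (-0.284827))/15 = -0.255433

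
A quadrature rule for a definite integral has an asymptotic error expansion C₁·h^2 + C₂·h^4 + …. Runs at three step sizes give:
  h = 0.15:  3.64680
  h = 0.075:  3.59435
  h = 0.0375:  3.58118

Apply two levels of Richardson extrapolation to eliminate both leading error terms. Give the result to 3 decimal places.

First eliminate the h^2 term (factor 2^2 = 4):
  B₁ = (4·3.59435 − 3.64680)/3 = 3.57687
  B₂ = (4·3.58118 − 3.59435)/3 = 3.57679
Then eliminate the h^4 term (factor 2^4 = 16):
  (16·3.57679 − 3.57687)/15 = 3.57678

3.577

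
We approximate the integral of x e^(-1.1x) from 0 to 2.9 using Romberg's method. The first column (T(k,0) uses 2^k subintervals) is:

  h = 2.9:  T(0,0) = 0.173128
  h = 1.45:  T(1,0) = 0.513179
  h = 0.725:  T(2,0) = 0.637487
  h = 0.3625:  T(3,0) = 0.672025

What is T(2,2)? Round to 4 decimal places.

0.6824

Richardson extrapolation on the trapezoidal column (denominator 4−1=3):
T(1,1) = (4·0.513179 − 0.173128) / 3 = 0.626529
T(2,1) = 0.637487 + (0.637487 − 0.513179)/3 = 0.678923
T(2,2) = 0.678923 + (0.678923 − 0.626529)/15 = 0.682416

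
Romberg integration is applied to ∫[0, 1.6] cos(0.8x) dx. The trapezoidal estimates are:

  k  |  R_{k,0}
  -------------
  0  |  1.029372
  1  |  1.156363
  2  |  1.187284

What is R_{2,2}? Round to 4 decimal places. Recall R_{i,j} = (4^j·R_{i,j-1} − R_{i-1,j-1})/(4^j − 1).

1.1975

R_{1,1} = (4·1.156363 − 1.029372) / 3 = 1.198693
R_{2,1} = (4·1.187284 − 1.156363) / 3 = 1.197591
R_{2,2} = 1.197591 + (1.197591 − 1.198693)/15 = 1.197518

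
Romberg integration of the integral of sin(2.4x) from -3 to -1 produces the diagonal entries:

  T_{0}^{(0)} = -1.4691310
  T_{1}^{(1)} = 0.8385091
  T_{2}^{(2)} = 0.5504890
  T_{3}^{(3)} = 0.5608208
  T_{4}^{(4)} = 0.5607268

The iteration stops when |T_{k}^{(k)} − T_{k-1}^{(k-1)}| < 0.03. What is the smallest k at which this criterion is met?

|T_{1}^{(1)} − T_{0}^{(0)}| = 2.3076401 ≥ 0.03
|T_{2}^{(2)} − T_{1}^{(1)}| = 0.2880201 ≥ 0.03
|T_{3}^{(3)} − T_{2}^{(2)}| = 0.0103318 < 0.03

k = 3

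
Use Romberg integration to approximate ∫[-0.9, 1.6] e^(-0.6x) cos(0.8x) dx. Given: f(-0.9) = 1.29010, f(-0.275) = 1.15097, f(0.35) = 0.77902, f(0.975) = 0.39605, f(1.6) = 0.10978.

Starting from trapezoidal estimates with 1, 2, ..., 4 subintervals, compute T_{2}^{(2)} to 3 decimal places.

T_{0}^{(0)} (trapezoid, 1 panel, h=2.5000): 1.74985
T_{1}^{(0)} (trapezoid, 2 panels, h=1.2500): 1.84870
T_{2}^{(0)} (trapezoid, 4 panels, h=0.6250): 1.89124
T_{1}^{(1)} = 1.84870 + (1.84870 − 1.74985)/3 = 1.88165
T_{2}^{(1)} = 1.89124 + (1.89124 − 1.84870)/3 = 1.90542
T_{2}^{(2)} = 1.90542 + (1.90542 − 1.88165)/15 = 1.90700

1.907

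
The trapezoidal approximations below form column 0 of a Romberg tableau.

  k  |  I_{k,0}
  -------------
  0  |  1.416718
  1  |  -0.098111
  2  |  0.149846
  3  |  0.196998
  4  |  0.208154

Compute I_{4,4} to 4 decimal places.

Richardson extrapolation on the trapezoidal column (denominator 4−1=3):
I_{1,1} = (4·(-0.098111) − 1.416718) / 3 = -0.603054
I_{2,1} = 0.149846 + (0.149846 − (-0.098111))/3 = 0.232498
I_{3,1} = 0.196998 + (0.196998 − 0.149846)/3 = 0.212715
I_{4,1} = (4·0.208154 − 0.196998) / 3 = 0.211873
I_{2,2} = 0.232498 + (0.232498 − (-0.603054))/15 = 0.288201
I_{3,2} = 0.212715 + (0.212715 − 0.232498)/15 = 0.211396
I_{4,2} = 0.211873 + (0.211873 − 0.212715)/15 = 0.211817
I_{3,3} = (64·0.211396 − 0.288201) / 63 = 0.210177
I_{4,3} = (64·0.211817 − 0.211396) / 63 = 0.211824
I_{4,4} = 0.211824 + (0.211824 − 0.210177)/255 = 0.211830

0.2118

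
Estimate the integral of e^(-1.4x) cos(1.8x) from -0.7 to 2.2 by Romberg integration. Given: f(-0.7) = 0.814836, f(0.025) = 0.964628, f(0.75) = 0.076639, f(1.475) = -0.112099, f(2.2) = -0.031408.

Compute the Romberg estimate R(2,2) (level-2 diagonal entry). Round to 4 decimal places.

R(0,0) (trapezoid, 1 panel, h=2.9000): 1.135971
R(1,0) (trapezoid, 2 panels, h=1.4500): 0.679112
R(2,0) (trapezoid, 4 panels, h=0.7250): 0.957639
R(1,1) = 0.679112 + (0.679112 − 1.135971)/3 = 0.526826
R(2,1) = 0.957639 + (0.957639 − 0.679112)/3 = 1.050481
R(2,2) = 1.050481 + (1.050481 − 0.526826)/15 = 1.085391

1.0854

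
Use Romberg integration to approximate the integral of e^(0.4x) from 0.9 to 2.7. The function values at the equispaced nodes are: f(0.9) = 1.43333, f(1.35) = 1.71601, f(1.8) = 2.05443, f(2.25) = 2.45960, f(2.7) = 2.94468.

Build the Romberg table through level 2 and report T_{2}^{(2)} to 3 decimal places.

3.778

T_{0}^{(0)} (trapezoid, 1 panel, h=1.8000): 3.94021
T_{1}^{(0)} (trapezoid, 2 panels, h=0.9000): 3.81909
T_{2}^{(0)} (trapezoid, 4 panels, h=0.4500): 3.78857
T_{1}^{(1)} = 3.81909 + (3.81909 − 3.94021)/3 = 3.77872
T_{2}^{(1)} = 3.78857 + (3.78857 − 3.81909)/3 = 3.77840
T_{2}^{(2)} = 3.77840 + (3.77840 − 3.77872)/15 = 3.77838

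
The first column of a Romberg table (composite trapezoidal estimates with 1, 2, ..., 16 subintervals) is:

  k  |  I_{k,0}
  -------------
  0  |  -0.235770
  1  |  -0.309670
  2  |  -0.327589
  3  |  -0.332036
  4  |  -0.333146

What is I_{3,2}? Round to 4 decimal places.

-0.3335

I_{2,1} = -0.327589 + (-0.327589 − (-0.309670))/3 = -0.333562
I_{3,1} = (4·(-0.332036) − (-0.327589)) / 3 = -0.333518
I_{3,2} = (16·(-0.333518) − (-0.333562)) / 15 = -0.333515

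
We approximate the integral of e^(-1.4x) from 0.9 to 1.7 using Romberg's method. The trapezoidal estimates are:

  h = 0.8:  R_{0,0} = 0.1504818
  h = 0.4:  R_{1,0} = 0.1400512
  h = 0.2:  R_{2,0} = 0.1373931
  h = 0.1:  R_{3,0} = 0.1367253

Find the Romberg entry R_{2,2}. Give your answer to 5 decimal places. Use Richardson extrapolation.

Richardson extrapolation on the trapezoidal column (denominator 4−1=3):
R_{1,1} = 0.1400512 + (0.1400512 − 0.1504818)/3 = 0.1365743
R_{2,1} = 0.1373931 + (0.1373931 − 0.1400512)/3 = 0.1365071
R_{2,2} = 0.1365071 + (0.1365071 − 0.1365743)/15 = 0.1365026
(Column j=1 coincides with Simpson's rule on the same nodes.)

0.13650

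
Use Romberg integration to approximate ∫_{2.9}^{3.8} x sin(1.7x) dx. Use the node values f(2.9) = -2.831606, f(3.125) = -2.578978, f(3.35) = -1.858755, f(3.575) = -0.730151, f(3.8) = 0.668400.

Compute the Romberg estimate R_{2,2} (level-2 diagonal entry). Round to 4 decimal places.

-1.4334

R_{0,0} (trapezoid, 1 panel, h=0.9000): -0.973443
R_{1,0} (trapezoid, 2 panels, h=0.4500): -1.323161
R_{2,0} (trapezoid, 4 panels, h=0.2250): -1.406135
R_{1,1} = -1.323161 + (-1.323161 − (-0.973443))/3 = -1.439734
R_{2,1} = -1.406135 + (-1.406135 − (-1.323161))/3 = -1.433793
R_{2,2} = -1.433793 + (-1.433793 − (-1.439734))/15 = -1.433397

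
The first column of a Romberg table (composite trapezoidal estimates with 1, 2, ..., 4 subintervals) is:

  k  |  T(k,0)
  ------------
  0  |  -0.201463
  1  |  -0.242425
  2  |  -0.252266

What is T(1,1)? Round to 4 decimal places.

-0.2561

Richardson extrapolation on the trapezoidal column (denominator 4−1=3):
T(1,1) = (4·(-0.242425) − (-0.201463)) / 3 = -0.256079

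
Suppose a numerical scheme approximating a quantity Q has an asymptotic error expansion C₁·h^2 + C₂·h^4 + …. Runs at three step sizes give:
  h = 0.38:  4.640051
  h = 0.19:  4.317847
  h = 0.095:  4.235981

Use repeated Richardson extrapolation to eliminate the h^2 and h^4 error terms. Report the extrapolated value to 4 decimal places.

4.2086

First eliminate the h^2 term (factor 2^2 = 4):
  B₁ = (4·4.317847 − 4.640051)/3 = 4.210446
  B₂ = (4·4.235981 − 4.317847)/3 = 4.208692
Then eliminate the h^4 term (factor 2^4 = 16):
  (16·4.208692 − 4.210446)/15 = 4.208575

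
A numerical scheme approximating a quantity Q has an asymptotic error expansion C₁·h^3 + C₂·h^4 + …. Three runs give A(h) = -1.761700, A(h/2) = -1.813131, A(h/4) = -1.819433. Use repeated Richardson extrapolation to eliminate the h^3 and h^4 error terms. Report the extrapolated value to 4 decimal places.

First eliminate the h^3 term (factor 2^3 = 8):
  B₁ = (8·(-1.813131) − (-1.761700))/7 = -1.820478
  B₂ = (8·(-1.819433) − (-1.813131))/7 = -1.820333
Then eliminate the h^4 term (factor 2^4 = 16):
  (16·(-1.820333) − (-1.820478))/15 = -1.820323

-1.8203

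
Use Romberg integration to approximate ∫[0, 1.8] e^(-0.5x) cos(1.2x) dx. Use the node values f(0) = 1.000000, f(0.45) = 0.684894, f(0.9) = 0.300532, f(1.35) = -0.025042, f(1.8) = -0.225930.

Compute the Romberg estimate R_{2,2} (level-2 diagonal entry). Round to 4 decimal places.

R_{0,0} (trapezoid, 1 panel, h=1.8000): 0.696663
R_{1,0} (trapezoid, 2 panels, h=0.9000): 0.618810
R_{2,0} (trapezoid, 4 panels, h=0.4500): 0.606339
R_{1,1} = 0.618810 + (0.618810 − 0.696663)/3 = 0.592859
R_{2,1} = 0.606339 + (0.606339 − 0.618810)/3 = 0.602182
R_{2,2} = 0.602182 + (0.602182 − 0.592859)/15 = 0.602804

0.6028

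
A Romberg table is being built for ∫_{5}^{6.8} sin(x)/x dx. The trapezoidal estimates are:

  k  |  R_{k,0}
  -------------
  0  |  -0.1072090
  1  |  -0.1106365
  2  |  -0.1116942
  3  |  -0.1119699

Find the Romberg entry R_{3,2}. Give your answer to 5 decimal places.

Richardson extrapolation on the trapezoidal column (denominator 4−1=3):
R_{2,1} = (4·(-0.1116942) − (-0.1106365)) / 3 = -0.1120468
R_{3,1} = (4·(-0.1119699) − (-0.1116942)) / 3 = -0.1120618
R_{3,2} = -0.1120618 + (-0.1120618 − (-0.1120468))/15 = -0.1120628

-0.11206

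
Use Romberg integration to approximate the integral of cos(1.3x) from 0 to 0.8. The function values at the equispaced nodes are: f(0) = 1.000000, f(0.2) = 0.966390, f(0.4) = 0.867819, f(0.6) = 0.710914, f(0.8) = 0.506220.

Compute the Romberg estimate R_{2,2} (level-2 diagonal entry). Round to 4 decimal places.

R_{0,0} (trapezoid, 1 panel, h=0.8000): 0.602488
R_{1,0} (trapezoid, 2 panels, h=0.4000): 0.648372
R_{2,0} (trapezoid, 4 panels, h=0.2000): 0.659647
R_{1,1} = 0.648372 + (0.648372 − 0.602488)/3 = 0.663667
R_{2,1} = 0.659647 + (0.659647 − 0.648372)/3 = 0.663405
R_{2,2} = 0.663405 + (0.663405 − 0.663667)/15 = 0.663388

0.6634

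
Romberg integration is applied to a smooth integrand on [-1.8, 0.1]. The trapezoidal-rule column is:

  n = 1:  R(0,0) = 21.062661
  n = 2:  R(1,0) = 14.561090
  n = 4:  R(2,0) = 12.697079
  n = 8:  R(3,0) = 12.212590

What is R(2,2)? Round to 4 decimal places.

12.0545

R(1,1) = (4·14.561090 − 21.062661) / 3 = 12.393900
R(2,1) = 12.697079 + (12.697079 − 14.561090)/3 = 12.075742
R(2,2) = (16·12.075742 − 12.393900) / 15 = 12.054531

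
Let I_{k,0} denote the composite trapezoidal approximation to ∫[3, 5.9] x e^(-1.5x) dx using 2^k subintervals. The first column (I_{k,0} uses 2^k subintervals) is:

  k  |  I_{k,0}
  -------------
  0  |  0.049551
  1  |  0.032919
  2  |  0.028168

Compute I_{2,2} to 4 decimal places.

Richardson extrapolation on the trapezoidal column (denominator 4−1=3):
I_{1,1} = 0.032919 + (0.032919 − 0.049551)/3 = 0.027375
I_{2,1} = (4·0.028168 − 0.032919) / 3 = 0.026584
I_{2,2} = 0.026584 + (0.026584 − 0.027375)/15 = 0.026531
(Column j=1 coincides with Simpson's rule on the same nodes.)

0.0265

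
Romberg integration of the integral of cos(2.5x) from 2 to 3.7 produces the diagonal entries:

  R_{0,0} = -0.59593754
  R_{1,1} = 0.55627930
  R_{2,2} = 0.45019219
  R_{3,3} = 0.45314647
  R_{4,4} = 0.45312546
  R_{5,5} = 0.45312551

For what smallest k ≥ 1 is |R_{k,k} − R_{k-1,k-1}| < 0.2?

|R_{1,1} − R_{0,0}| = 1.15221684 ≥ 0.2
|R_{2,2} − R_{1,1}| = 0.10608711 < 0.2

k = 2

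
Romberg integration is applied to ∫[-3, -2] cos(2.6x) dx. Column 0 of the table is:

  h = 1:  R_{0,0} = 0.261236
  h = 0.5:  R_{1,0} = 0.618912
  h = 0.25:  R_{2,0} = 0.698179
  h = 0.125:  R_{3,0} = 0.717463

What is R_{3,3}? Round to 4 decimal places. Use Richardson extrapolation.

Richardson extrapolation on the trapezoidal column (denominator 4−1=3):
R_{1,1} = 0.618912 + (0.618912 − 0.261236)/3 = 0.738137
R_{2,1} = 0.698179 + (0.698179 − 0.618912)/3 = 0.724601
R_{3,1} = (4·0.717463 − 0.698179) / 3 = 0.723891
R_{2,2} = (16·0.724601 − 0.738137) / 15 = 0.723699
R_{3,2} = 0.723891 + (0.723891 − 0.724601)/15 = 0.723844
R_{3,3} = (64·0.723844 − 0.723699) / 63 = 0.723846

0.7238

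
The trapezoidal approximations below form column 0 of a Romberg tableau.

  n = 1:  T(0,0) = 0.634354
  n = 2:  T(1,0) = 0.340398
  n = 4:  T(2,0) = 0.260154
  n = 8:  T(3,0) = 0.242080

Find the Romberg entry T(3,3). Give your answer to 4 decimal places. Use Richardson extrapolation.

0.2363

Richardson extrapolation on the trapezoidal column (denominator 4−1=3):
T(1,1) = (4·0.340398 − 0.634354) / 3 = 0.242413
T(2,1) = (4·0.260154 − 0.340398) / 3 = 0.233406
T(3,1) = 0.242080 + (0.242080 − 0.260154)/3 = 0.236055
T(2,2) = (16·0.233406 − 0.242413) / 15 = 0.232806
T(3,2) = (16·0.236055 − 0.233406) / 15 = 0.236232
T(3,3) = (64·0.236232 − 0.232806) / 63 = 0.236286
(Column j=1 coincides with Simpson's rule on the same nodes.)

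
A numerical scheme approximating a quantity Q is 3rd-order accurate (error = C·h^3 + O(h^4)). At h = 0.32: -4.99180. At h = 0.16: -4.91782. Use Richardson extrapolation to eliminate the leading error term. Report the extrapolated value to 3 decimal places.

Extrapolated value = (8·A(h/2) − A(h)) / (8 − 1)
= (8·(-4.91782) − (-4.99180)) / 7
= -34.35076 / 7 = -4.90725

-4.907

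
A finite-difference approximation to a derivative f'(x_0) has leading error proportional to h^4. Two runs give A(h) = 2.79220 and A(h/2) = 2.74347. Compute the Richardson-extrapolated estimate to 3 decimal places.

2.740

Extrapolated value = (16·A(h/2) − A(h)) / (16 − 1)
= (16·2.74347 − 2.79220) / 15
= 41.10332 / 15 = 2.74022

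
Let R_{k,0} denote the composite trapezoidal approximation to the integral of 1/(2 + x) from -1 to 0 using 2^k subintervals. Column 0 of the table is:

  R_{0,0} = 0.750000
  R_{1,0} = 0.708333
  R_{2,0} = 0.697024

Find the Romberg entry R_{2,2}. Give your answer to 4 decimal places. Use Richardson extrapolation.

0.6932

R_{1,1} = (4·0.708333 − 0.750000) / 3 = 0.694444
R_{2,1} = (4·0.697024 − 0.708333) / 3 = 0.693254
R_{2,2} = (16·0.693254 − 0.694444) / 15 = 0.693175
(Column j=1 coincides with Simpson's rule on the same nodes.)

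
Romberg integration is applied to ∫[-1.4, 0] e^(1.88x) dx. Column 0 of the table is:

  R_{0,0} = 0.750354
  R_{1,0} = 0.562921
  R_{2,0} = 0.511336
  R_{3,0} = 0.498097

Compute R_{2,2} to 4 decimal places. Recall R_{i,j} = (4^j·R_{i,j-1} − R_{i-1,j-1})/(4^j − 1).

Richardson extrapolation on the trapezoidal column (denominator 4−1=3):
R_{1,1} = (4·0.562921 − 0.750354) / 3 = 0.500443
R_{2,1} = 0.511336 + (0.511336 − 0.562921)/3 = 0.494141
R_{2,2} = (16·0.494141 − 0.500443) / 15 = 0.493721

0.4937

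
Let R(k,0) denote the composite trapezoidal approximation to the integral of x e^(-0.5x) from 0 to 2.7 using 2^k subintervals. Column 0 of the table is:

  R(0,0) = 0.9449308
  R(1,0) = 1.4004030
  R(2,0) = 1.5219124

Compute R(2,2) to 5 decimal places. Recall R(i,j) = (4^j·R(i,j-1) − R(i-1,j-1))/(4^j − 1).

1.56309

Richardson extrapolation on the trapezoidal column (denominator 4−1=3):
R(1,1) = 1.4004030 + (1.4004030 − 0.9449308)/3 = 1.5522271
R(2,1) = (4·1.5219124 − 1.4004030) / 3 = 1.5624155
R(2,2) = 1.5624155 + (1.5624155 − 1.5522271)/15 = 1.5630947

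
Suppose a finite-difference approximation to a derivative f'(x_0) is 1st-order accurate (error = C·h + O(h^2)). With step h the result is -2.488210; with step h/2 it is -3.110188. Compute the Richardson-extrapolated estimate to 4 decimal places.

The leading error scales as h; refining by a factor of 2 reduces it by 2^1 = 2.
Extrapolated value = (2·A(h/2) − A(h)) / (2 − 1)
= (2·(-3.110188) − (-2.488210)) / 1
= -3.732166 / 1 = -3.732166

-3.7322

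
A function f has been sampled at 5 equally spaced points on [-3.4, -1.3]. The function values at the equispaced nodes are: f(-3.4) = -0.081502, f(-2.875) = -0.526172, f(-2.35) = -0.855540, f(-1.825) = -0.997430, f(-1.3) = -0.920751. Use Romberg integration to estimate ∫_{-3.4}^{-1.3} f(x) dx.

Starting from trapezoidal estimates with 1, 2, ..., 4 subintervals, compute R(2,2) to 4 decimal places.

-1.5409

R(0,0) (trapezoid, 1 panel, h=2.1000): -1.052366
R(1,0) (trapezoid, 2 panels, h=1.0500): -1.424500
R(2,0) (trapezoid, 4 panels, h=0.5250): -1.512141
R(1,1) = -1.424500 + (-1.424500 − (-1.052366))/3 = -1.548545
R(2,1) = -1.512141 + (-1.512141 − (-1.424500))/3 = -1.541355
R(2,2) = -1.541355 + (-1.541355 − (-1.548545))/15 = -1.540876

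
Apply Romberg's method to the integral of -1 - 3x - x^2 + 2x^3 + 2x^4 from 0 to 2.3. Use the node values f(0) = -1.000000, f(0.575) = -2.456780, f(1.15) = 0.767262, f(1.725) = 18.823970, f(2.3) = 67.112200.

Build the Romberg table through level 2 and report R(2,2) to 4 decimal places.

25.4468

R(0,0) (trapezoid, 1 panel, h=2.3000): 76.029030
R(1,0) (trapezoid, 2 panels, h=1.1500): 38.896866
R(2,0) (trapezoid, 4 panels, h=0.5750): 28.859567
R(1,1) = 38.896866 + (38.896866 − 76.029030)/3 = 26.519478
R(2,1) = 28.859567 + (28.859567 − 38.896866)/3 = 25.513801
R(2,2) = 25.513801 + (25.513801 − 26.519478)/15 = 25.446756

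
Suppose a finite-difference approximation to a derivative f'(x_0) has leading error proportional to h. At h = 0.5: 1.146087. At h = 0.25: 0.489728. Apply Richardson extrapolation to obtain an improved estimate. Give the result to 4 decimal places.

-0.1666

The leading error scales as h; refining by a factor of 2 reduces it by 2^1 = 2.
Extrapolated value = (2·A(h/2) − A(h)) / (2 − 1)
= (2·0.489728 − 1.146087) / 1
= -0.166631 / 1 = -0.166631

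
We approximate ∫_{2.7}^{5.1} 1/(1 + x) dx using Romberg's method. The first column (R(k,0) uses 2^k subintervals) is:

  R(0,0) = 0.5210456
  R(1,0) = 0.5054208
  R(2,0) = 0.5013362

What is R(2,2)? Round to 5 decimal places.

Richardson extrapolation on the trapezoidal column (denominator 4−1=3):
R(1,1) = 0.5054208 + (0.5054208 − 0.5210456)/3 = 0.5002125
R(2,1) = 0.5013362 + (0.5013362 − 0.5054208)/3 = 0.4999747
R(2,2) = (16·0.4999747 − 0.5002125) / 15 = 0.4999588

0.49996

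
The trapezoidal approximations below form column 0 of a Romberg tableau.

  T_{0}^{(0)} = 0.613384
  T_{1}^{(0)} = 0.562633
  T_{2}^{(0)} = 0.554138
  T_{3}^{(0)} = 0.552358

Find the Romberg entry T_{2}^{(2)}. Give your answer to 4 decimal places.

0.5517

Richardson extrapolation on the trapezoidal column (denominator 4−1=3):
T_{1}^{(1)} = (4·0.562633 − 0.613384) / 3 = 0.545716
T_{2}^{(1)} = (4·0.554138 − 0.562633) / 3 = 0.551306
T_{2}^{(2)} = 0.551306 + (0.551306 − 0.545716)/15 = 0.551679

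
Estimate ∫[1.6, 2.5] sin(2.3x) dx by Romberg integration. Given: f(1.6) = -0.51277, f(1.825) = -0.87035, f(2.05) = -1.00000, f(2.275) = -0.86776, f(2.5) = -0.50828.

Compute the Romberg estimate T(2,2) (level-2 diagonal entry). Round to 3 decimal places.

T(0,0) (trapezoid, 1 panel, h=0.9000): -0.45947
T(1,0) (trapezoid, 2 panels, h=0.4500): -0.67974
T(2,0) (trapezoid, 4 panels, h=0.2250): -0.73094
T(1,1) = -0.67974 + (-0.67974 − (-0.45947))/3 = -0.75316
T(2,1) = -0.73094 + (-0.73094 − (-0.67974))/3 = -0.74801
T(2,2) = -0.74801 + (-0.74801 − (-0.75316))/15 = -0.74767

-0.748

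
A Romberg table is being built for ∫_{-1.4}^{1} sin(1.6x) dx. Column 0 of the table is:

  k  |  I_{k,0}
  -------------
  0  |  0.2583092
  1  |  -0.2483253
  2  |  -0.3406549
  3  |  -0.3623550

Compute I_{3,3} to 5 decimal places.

Richardson extrapolation on the trapezoidal column (denominator 4−1=3):
I_{1,1} = (4·(-0.2483253) − 0.2583092) / 3 = -0.4172035
I_{2,1} = (4·(-0.3406549) − (-0.2483253)) / 3 = -0.3714314
I_{3,1} = -0.3623550 + (-0.3623550 − (-0.3406549))/3 = -0.3695884
I_{2,2} = (16·(-0.3714314) − (-0.4172035)) / 15 = -0.3683799
I_{3,2} = -0.3695884 + (-0.3695884 − (-0.3714314))/15 = -0.3694655
I_{3,3} = (64·(-0.3694655) − (-0.3683799)) / 63 = -0.3694827

-0.36948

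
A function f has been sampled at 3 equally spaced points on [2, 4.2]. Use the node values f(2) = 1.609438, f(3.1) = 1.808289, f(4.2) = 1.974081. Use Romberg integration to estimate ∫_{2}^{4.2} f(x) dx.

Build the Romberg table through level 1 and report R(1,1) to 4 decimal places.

R(0,0) (trapezoid, 1 panel, h=2.2000): 3.941871
R(1,0) (trapezoid, 2 panels, h=1.1000): 3.960053
R(1,1) = 3.960053 + (3.960053 − 3.941871)/3 = 3.966114

3.9661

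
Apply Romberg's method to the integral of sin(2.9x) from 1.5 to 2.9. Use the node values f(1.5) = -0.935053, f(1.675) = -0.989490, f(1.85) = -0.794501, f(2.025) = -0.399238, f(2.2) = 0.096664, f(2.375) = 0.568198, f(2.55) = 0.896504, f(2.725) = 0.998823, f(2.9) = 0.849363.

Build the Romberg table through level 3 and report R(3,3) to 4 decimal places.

0.0598

R(0,0) (trapezoid, 1 panel, h=1.4000): -0.059983
R(1,0) (trapezoid, 2 panels, h=0.7000): 0.037673
R(2,0) (trapezoid, 4 panels, h=0.3500): 0.054538
R(3,0) (trapezoid, 8 panels, h=0.1750): 0.058470
R(1,1) = 0.037673 + (0.037673 − (-0.059983))/3 = 0.070225
R(2,1) = 0.054538 + (0.054538 − 0.037673)/3 = 0.060160
R(3,1) = 0.058470 + (0.058470 − 0.054538)/3 = 0.059781
R(2,2) = 0.060160 + (0.060160 − 0.070225)/15 = 0.059489
R(3,2) = 0.059781 + (0.059781 − 0.060160)/15 = 0.059756
R(3,3) = 0.059756 + (0.059756 − 0.059489)/63 = 0.059760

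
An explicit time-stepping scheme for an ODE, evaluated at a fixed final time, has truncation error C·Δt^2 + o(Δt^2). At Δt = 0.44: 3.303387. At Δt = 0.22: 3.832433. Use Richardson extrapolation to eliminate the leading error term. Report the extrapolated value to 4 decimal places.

4.0088

Extrapolated value = (4·A(Δt/2) − A(Δt)) / (4 − 1)
= (4·3.832433 − 3.303387) / 3
= 12.026345 / 3 = 4.008782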